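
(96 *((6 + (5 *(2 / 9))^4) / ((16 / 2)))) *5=987320 / 2187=451.45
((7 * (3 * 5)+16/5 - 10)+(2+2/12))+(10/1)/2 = 3161/30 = 105.37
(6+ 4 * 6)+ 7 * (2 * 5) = 100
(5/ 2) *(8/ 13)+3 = 59/ 13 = 4.54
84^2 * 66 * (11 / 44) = 116424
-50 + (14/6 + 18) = -89/3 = -29.67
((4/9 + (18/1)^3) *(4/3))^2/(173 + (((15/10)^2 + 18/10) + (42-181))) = 881731220480/554769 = 1589366.42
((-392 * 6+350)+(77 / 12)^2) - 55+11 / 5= -1449811 / 720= -2013.63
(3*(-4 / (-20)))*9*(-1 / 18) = -3 / 10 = -0.30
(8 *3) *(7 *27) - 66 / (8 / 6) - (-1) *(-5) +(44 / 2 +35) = 9077 / 2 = 4538.50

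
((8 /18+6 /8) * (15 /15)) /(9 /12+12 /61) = 2623 /2079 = 1.26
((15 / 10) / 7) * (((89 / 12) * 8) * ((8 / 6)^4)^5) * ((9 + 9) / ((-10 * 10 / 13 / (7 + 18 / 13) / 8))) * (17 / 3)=-725312636471738368 / 203395756725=-3566016.56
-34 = -34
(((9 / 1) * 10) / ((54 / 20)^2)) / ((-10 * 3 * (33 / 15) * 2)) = -250 / 2673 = -0.09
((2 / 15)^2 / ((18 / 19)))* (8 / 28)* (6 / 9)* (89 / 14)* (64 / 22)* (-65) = -2813824 / 654885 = -4.30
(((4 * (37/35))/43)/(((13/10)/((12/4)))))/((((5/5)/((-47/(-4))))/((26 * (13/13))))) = 20868/301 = 69.33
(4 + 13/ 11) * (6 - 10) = -228/ 11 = -20.73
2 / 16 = 0.12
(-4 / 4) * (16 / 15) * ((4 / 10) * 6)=-64 / 25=-2.56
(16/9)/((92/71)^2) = 5041/4761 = 1.06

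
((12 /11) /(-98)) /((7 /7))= -6 /539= -0.01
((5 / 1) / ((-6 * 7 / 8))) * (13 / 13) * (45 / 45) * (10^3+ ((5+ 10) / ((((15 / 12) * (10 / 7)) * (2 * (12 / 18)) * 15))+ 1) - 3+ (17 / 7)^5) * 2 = -3640060388 / 1764735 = -2062.67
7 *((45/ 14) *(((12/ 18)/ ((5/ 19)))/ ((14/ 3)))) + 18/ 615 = 35139/ 2870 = 12.24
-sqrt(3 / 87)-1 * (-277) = 277-sqrt(29) / 29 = 276.81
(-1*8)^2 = 64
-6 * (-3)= 18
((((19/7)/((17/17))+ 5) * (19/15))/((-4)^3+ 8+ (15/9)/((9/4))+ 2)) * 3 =-13851/25165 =-0.55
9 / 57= 3 / 19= 0.16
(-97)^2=9409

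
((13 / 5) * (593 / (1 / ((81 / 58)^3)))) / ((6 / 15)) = 4096878669 / 390224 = 10498.79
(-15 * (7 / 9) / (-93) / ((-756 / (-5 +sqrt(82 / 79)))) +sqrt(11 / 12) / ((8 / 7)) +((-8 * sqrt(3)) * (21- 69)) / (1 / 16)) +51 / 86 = -5 * sqrt(6478) / 2380428 +769441 / 1295676 +7 * sqrt(33) / 48 +6144 * sqrt(3) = 10643.15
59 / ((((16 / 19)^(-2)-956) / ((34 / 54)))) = -15104 / 388125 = -0.04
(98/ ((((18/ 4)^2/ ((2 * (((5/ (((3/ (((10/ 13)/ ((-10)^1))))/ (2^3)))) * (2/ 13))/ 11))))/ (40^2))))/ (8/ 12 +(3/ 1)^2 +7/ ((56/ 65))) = -12.49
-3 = -3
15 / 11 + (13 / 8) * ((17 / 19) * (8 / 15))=6706 / 3135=2.14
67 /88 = 0.76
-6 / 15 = -0.40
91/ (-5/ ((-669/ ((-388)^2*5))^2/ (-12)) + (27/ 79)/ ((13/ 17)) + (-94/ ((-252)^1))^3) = 9296793774705528/ 7759928752099999485845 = 0.00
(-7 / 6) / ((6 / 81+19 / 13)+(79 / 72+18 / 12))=-3276 / 11605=-0.28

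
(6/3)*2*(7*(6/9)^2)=12.44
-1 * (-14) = 14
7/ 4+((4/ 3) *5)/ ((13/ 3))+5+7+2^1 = 17.29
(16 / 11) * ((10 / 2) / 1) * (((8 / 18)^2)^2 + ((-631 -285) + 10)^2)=430840420160 / 72171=5969716.65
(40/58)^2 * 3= 1200/841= 1.43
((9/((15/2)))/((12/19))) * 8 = 76/5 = 15.20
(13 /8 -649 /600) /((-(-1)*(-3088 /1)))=-163 /926400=-0.00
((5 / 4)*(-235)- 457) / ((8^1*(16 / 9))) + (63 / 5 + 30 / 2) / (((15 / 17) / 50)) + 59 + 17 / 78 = 31358363 / 19968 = 1570.43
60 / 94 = 30 / 47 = 0.64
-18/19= -0.95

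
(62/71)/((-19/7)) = -434/1349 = -0.32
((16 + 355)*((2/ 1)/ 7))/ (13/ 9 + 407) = 477/ 1838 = 0.26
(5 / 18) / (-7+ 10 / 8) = -10 / 207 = -0.05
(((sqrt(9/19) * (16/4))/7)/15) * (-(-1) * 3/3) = 4 * sqrt(19)/665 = 0.03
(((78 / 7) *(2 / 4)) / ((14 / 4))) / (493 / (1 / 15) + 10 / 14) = 39 / 181195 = 0.00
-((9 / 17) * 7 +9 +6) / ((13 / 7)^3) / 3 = -36358 / 37349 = -0.97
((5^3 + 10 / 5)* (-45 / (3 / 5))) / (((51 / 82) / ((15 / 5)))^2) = -64046100 / 289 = -221612.80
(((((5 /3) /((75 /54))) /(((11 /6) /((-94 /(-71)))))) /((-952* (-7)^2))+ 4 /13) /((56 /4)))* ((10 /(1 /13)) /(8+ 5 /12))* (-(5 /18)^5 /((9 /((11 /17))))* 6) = -284608503125 /1175282484575724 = -0.00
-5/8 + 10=75/8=9.38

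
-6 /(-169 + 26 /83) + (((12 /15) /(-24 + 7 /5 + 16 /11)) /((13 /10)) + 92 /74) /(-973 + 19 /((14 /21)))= 1000441654 /29181515681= 0.03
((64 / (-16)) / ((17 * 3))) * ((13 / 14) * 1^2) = -26 / 357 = -0.07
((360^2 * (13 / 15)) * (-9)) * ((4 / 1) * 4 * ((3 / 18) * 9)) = -24261120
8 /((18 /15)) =20 /3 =6.67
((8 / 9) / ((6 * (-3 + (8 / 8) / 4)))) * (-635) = 10160 / 297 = 34.21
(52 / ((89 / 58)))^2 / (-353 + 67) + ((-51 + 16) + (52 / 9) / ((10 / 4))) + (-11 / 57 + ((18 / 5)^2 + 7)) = -6308837971 / 372485025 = -16.94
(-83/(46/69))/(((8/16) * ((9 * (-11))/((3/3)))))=83/33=2.52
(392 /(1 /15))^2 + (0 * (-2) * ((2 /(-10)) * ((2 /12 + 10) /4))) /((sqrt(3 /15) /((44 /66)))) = 34574400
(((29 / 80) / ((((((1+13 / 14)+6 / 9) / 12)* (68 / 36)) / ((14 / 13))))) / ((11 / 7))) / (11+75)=805707 / 113940970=0.01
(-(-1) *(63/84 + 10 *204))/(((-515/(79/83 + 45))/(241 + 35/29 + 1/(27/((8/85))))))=-13941240765244/316099275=-44103.99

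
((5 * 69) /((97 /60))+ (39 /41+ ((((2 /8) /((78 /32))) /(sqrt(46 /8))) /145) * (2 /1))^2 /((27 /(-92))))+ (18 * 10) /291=29697664086511532 /140788904744475 - 128 * sqrt(23) /160515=210.93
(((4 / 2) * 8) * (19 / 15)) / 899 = 304 / 13485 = 0.02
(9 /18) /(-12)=-1 /24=-0.04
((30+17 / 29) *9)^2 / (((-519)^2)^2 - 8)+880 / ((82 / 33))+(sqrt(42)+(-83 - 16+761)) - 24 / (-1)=sqrt(42)+2602218320688222367 / 2501780965180553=1046.63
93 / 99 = 31 / 33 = 0.94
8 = 8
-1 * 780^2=-608400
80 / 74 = 40 / 37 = 1.08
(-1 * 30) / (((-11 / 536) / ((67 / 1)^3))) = 439660821.82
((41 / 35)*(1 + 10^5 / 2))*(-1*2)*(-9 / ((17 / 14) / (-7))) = -516610332 / 85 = -6077768.61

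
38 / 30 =19 / 15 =1.27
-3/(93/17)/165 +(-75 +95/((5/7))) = 58.00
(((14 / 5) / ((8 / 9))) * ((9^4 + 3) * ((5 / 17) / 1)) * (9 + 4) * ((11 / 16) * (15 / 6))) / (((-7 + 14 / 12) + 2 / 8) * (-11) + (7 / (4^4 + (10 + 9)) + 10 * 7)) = 1033.76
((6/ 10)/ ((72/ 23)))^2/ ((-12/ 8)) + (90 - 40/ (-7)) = 14468297/ 151200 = 95.69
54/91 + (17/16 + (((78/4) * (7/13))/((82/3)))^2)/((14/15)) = 4625619/2447536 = 1.89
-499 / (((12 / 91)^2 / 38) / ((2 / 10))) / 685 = -78512161 / 246600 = -318.38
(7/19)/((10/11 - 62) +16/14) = -0.01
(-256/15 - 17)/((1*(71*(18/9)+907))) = -511/15735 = -0.03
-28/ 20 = -1.40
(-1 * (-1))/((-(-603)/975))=325/201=1.62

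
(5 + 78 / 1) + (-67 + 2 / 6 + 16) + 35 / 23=2336 / 69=33.86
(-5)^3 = -125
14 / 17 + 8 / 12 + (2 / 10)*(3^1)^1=533 / 255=2.09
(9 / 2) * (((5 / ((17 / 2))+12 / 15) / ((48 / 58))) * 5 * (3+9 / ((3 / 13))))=107793 / 68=1585.19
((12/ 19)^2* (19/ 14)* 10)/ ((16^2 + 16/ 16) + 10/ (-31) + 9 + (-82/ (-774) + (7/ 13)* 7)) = 28072980/ 1397819759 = 0.02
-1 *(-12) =12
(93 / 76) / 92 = 93 / 6992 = 0.01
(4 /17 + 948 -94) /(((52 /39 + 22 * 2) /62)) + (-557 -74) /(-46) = 7856819 /6647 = 1182.01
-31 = -31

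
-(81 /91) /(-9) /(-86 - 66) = -9 /13832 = -0.00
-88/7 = -12.57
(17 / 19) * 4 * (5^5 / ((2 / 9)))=956250 / 19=50328.95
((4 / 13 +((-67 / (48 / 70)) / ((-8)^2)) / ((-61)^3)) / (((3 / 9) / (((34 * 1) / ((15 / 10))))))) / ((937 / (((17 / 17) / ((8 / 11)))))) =260790527063 / 8493636283392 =0.03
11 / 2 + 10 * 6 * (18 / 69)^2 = 10139 / 1058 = 9.58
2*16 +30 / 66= 357 / 11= 32.45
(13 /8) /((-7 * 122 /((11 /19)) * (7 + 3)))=-0.00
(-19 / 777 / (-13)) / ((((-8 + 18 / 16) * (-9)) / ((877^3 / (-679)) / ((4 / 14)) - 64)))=-17088309908 / 161666505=-105.70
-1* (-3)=3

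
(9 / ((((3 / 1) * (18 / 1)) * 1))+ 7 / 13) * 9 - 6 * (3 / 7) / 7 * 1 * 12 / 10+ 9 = 94947 / 6370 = 14.91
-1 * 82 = -82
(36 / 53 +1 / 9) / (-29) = -13 / 477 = -0.03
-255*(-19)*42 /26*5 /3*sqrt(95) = 169575*sqrt(95) /13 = 127139.43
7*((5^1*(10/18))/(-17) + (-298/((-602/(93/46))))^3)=340737095376929/58018483459944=5.87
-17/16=-1.06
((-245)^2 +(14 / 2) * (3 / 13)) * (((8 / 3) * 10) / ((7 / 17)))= 151610080 / 39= 3887437.95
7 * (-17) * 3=-357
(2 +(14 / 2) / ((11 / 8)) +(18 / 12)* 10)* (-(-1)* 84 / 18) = 1134 / 11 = 103.09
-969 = -969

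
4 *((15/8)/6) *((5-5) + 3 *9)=135/4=33.75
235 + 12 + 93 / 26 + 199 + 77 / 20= 117891 / 260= 453.43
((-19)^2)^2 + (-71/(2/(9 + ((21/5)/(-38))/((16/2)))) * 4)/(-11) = 1090453349/8360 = 130437.00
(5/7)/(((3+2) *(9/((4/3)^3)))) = 64/1701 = 0.04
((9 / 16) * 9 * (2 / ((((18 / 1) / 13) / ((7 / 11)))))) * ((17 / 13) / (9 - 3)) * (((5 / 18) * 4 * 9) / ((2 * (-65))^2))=357 / 594880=0.00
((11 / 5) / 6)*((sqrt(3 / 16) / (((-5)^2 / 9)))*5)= 33*sqrt(3) / 200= 0.29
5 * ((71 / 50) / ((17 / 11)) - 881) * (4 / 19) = -1496138 / 1615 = -926.40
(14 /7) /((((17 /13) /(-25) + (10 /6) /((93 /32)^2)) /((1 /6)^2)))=0.38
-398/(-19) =398/19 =20.95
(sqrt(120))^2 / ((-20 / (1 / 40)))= -3 / 20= -0.15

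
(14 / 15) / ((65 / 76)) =1064 / 975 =1.09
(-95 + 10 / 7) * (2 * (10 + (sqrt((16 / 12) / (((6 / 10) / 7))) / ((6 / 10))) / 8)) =-13100 / 7 - 3275 * sqrt(35) / 126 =-2025.20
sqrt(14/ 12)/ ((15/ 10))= sqrt(42)/ 9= 0.72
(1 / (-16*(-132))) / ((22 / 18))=3 / 7744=0.00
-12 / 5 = -2.40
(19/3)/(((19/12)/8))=32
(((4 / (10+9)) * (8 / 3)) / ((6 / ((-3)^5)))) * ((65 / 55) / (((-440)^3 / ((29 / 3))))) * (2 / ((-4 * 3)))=-1131 / 2225432000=-0.00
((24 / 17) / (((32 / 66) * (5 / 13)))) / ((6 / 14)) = 3003 / 170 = 17.66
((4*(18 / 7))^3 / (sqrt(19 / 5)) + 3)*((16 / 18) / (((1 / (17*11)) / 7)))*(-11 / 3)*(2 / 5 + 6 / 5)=-1819901952*sqrt(95) / 4655-921536 / 45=-3831050.02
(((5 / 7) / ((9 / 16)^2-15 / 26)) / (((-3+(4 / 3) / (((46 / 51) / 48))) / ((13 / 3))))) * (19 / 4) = -0.83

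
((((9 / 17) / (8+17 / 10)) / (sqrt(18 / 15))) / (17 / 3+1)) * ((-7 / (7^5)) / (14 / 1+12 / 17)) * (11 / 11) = -9 * sqrt(30) / 232897000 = -0.00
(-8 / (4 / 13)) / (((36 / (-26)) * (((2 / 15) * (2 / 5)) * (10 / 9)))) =2535 / 8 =316.88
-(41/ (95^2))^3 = -68921/ 735091890625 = -0.00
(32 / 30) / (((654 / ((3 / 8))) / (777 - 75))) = 234 / 545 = 0.43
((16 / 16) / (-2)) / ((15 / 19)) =-0.63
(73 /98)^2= 5329 /9604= 0.55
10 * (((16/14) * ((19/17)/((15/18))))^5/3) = 420613233573888/14914710374375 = 28.20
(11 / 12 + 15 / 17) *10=1835 / 102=17.99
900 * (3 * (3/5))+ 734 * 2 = 3088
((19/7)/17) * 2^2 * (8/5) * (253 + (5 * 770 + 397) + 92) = 398848/85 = 4692.33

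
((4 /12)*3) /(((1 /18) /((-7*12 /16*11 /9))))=-231 /2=-115.50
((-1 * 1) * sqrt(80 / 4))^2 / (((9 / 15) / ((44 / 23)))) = 4400 / 69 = 63.77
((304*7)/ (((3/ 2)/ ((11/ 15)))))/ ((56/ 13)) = 10868/ 45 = 241.51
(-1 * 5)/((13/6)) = -2.31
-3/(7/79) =-237/7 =-33.86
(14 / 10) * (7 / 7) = 7 / 5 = 1.40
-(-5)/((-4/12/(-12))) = 180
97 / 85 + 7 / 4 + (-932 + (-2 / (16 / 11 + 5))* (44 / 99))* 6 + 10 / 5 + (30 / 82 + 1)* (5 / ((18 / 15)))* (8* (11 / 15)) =-49478021303 / 8907660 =-5554.55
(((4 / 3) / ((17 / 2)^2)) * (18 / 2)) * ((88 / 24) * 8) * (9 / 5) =12672 / 1445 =8.77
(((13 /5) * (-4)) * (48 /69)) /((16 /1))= -0.45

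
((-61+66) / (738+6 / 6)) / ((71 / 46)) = 230 / 52469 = 0.00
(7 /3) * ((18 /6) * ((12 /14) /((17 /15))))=90 /17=5.29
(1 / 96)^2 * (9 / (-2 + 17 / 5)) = 5 / 7168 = 0.00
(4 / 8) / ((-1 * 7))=-1 / 14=-0.07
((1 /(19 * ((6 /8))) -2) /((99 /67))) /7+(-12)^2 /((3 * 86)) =57374 /154413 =0.37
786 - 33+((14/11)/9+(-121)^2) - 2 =1523822/99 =15392.14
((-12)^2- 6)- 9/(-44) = 6081/44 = 138.20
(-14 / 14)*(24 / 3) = -8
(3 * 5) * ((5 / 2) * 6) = 225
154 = 154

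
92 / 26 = 46 / 13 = 3.54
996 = 996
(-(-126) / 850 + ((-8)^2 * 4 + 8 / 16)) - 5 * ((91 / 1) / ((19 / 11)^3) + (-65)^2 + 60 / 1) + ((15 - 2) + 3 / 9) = -371555084873 / 17490450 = -21243.31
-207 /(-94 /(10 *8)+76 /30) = -24840 /163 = -152.39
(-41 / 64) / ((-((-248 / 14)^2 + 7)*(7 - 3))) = 2009 / 4024064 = 0.00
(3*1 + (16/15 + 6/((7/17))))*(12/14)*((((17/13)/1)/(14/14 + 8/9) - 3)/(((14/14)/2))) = -73.73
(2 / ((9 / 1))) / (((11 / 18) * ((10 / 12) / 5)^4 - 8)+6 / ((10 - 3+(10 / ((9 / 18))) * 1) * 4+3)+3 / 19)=-3644352 / 127713067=-0.03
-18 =-18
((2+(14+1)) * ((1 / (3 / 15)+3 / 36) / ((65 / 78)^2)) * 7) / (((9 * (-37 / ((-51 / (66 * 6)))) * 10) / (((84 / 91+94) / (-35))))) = -10877093 / 119047500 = -0.09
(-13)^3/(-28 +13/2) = 4394/43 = 102.19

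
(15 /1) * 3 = 45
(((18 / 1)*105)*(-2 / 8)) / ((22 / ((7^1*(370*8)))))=-4895100 / 11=-445009.09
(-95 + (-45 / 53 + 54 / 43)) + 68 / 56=-93.38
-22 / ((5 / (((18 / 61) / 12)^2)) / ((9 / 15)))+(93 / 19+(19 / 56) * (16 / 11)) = 1466197639 / 272191150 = 5.39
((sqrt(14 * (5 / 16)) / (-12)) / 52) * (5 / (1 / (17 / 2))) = -85 * sqrt(70) / 4992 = -0.14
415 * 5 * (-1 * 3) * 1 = -6225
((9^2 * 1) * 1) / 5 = 81 / 5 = 16.20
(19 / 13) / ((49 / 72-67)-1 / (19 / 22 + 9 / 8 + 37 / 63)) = -19536408 / 891682259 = -0.02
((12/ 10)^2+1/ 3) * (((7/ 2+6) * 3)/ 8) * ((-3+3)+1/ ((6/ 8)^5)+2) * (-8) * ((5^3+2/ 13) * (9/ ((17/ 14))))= -8691560906/ 29835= -291320.96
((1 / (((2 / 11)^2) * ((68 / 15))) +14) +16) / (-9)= -3325 / 816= -4.07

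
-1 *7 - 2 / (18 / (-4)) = -59 / 9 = -6.56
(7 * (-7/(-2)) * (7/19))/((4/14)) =2401/76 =31.59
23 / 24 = 0.96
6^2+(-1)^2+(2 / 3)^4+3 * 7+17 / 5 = 61.60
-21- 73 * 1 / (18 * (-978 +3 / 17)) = -6282253 / 299214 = -21.00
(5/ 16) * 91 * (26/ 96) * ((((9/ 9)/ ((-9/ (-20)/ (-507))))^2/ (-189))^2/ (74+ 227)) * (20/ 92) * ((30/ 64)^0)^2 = 2154038935140625/ 8584720767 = 250915.43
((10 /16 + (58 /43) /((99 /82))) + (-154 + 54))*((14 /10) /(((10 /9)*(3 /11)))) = -23423869 /51600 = -453.95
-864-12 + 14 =-862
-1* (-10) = 10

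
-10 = -10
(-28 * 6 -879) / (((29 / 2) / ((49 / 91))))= -14658 / 377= -38.88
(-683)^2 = 466489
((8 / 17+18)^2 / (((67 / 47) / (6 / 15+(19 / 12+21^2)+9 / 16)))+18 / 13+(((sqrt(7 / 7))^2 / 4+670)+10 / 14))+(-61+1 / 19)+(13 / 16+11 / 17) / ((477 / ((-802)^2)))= 34726933850493133 / 319386101580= 108730.26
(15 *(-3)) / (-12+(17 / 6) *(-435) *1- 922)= 90 / 4333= 0.02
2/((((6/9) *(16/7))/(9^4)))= 137781/16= 8611.31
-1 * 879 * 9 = -7911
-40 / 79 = -0.51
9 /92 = 0.10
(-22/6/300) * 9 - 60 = -60.11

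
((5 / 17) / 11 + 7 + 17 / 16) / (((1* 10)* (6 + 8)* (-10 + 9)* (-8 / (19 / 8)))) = 459857 / 26808320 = 0.02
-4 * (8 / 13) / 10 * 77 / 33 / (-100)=28 / 4875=0.01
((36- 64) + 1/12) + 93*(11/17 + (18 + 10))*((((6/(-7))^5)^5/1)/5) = -39.21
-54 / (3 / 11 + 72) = -198 / 265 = -0.75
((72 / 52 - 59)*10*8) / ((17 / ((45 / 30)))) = -89880 / 221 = -406.70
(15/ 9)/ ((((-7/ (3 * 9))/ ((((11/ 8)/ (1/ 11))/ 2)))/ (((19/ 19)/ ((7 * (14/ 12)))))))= -16335/ 2744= -5.95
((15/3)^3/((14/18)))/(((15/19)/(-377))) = -537225/7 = -76746.43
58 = 58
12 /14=6 /7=0.86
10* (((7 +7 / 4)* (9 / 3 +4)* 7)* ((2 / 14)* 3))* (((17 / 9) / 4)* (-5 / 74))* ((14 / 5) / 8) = -145775 / 7104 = -20.52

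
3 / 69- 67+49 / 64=-97433 / 1472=-66.19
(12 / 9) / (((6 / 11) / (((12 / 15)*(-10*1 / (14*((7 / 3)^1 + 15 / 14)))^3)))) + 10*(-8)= -21271760 / 265837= -80.02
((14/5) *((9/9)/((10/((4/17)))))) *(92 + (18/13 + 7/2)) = 35266/5525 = 6.38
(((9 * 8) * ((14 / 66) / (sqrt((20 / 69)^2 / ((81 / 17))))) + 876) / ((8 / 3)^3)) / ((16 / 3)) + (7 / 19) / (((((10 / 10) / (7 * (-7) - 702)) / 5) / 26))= -1399286639 / 38912 + 1056321 * sqrt(17) / 3829760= -35959.15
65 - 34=31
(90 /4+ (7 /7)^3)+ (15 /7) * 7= 77 /2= 38.50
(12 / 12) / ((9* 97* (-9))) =-1 / 7857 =-0.00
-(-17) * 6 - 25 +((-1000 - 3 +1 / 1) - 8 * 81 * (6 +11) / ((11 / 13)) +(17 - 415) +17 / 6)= -14339.08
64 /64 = 1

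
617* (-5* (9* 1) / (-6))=9255 / 2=4627.50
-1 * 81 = -81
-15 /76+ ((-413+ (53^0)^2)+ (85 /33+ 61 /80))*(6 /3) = -20503423 /25080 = -817.52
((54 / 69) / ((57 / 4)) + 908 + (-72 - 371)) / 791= 203229 / 345667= 0.59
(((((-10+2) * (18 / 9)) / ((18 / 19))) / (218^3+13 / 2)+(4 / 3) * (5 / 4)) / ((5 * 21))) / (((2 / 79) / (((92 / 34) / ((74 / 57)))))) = 10729984917073 / 8210903420790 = 1.31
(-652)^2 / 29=425104 / 29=14658.76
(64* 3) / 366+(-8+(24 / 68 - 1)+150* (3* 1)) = 458227 / 1037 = 441.88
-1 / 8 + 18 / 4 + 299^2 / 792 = 46433 / 396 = 117.26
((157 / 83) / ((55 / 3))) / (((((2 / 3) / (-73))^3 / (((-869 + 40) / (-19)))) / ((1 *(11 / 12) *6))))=-4101170097681 / 126160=-32507689.42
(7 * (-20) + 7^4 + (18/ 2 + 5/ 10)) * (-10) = -22705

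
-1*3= -3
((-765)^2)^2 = 342488300625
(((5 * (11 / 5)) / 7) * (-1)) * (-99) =1089 / 7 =155.57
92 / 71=1.30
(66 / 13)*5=330 / 13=25.38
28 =28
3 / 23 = 0.13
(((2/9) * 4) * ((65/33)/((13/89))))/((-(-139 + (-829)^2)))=-1780/102034647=-0.00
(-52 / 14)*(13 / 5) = -338 / 35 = -9.66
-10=-10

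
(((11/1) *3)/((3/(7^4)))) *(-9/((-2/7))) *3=2495839.50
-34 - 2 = -36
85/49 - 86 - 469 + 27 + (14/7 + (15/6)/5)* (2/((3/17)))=-73196/147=-497.93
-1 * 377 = -377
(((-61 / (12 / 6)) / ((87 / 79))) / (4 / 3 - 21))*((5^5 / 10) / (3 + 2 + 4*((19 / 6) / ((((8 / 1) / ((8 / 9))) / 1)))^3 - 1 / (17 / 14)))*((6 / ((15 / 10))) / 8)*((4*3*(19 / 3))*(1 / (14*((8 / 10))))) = 95741618034375 / 278976811624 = 343.19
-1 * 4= -4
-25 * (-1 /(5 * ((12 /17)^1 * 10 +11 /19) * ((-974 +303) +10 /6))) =-4845 /4953736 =-0.00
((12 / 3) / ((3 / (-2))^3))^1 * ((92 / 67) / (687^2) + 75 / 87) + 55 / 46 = 198107420299 / 1138958422614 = 0.17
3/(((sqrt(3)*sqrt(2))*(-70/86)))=-43*sqrt(6)/70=-1.50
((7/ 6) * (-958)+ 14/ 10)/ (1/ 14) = -234416/ 15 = -15627.73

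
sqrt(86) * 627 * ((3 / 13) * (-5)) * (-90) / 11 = 76950 * sqrt(86) / 13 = 54892.69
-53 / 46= -1.15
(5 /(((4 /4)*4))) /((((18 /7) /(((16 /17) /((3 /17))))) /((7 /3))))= 490 /81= 6.05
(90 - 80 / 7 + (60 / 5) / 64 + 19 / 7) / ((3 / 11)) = 100375 / 336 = 298.74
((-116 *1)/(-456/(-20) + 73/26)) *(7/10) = -10556/3329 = -3.17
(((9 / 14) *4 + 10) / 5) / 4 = 22 / 35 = 0.63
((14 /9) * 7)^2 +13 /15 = 48371 /405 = 119.43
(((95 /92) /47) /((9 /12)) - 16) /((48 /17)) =-880481 /155664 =-5.66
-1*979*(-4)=3916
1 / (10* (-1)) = -1 / 10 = -0.10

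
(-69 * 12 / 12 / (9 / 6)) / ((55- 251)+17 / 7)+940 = 1274022 / 1355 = 940.24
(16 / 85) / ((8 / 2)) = 0.05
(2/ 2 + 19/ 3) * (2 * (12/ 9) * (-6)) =-352/ 3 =-117.33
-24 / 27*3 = -8 / 3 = -2.67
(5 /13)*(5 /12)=25 /156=0.16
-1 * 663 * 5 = -3315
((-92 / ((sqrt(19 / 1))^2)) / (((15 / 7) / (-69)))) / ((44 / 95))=3703 / 11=336.64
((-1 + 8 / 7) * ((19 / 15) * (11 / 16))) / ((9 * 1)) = 209 / 15120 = 0.01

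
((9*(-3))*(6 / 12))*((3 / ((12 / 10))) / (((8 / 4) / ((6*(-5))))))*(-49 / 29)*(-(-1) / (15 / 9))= -59535 / 116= -513.23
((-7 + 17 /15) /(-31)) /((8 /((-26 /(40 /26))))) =-1859 /4650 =-0.40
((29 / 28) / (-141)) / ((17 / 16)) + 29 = 486475 / 16779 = 28.99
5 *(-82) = -410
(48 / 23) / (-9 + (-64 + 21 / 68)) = -3264 / 113689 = -0.03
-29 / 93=-0.31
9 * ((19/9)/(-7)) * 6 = -114/7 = -16.29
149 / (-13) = -149 / 13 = -11.46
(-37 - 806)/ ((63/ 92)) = -25852/ 21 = -1231.05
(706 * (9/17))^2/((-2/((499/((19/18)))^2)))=-1628585361285192/104329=-15610092699.87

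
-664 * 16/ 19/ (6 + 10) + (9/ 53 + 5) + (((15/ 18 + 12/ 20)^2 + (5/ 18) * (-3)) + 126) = 88313093/ 906300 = 97.44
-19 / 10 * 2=-19 / 5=-3.80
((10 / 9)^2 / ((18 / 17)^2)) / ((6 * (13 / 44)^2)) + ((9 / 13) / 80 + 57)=15730314031 / 266114160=59.11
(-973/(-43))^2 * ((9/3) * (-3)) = -8520561/1849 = -4608.20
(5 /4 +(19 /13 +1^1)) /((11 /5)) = 965 /572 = 1.69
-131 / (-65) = 131 / 65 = 2.02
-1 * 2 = -2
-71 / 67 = -1.06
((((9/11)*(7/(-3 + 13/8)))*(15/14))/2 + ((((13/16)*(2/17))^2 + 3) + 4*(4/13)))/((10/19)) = 1110279383/290942080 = 3.82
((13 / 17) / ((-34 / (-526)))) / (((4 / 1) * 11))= 3419 / 12716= 0.27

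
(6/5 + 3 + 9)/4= 33/10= 3.30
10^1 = 10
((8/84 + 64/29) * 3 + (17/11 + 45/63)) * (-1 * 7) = -20468/319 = -64.16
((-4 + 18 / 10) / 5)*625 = -275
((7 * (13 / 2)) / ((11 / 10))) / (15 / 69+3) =10465 / 814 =12.86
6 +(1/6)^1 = 37/6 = 6.17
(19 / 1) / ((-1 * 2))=-19 / 2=-9.50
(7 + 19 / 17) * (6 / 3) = 276 / 17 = 16.24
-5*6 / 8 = -15 / 4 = -3.75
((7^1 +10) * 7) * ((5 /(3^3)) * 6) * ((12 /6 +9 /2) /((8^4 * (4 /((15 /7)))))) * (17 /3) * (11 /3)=1033175 /442368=2.34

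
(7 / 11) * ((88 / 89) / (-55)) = -56 / 4895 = -0.01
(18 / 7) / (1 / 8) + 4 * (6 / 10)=804 / 35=22.97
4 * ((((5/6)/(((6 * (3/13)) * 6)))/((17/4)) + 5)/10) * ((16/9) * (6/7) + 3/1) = 262865/28917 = 9.09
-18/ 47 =-0.38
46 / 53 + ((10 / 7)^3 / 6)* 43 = 21.76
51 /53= 0.96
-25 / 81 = -0.31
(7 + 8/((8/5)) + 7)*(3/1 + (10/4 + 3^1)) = 323/2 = 161.50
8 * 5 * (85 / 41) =3400 / 41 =82.93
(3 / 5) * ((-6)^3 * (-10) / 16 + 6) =423 / 5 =84.60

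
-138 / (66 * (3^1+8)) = -23 / 121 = -0.19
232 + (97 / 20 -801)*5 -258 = -16027 / 4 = -4006.75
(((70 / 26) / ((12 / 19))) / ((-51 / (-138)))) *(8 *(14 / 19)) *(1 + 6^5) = 350587160 / 663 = 528789.08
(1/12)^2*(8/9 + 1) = 17/1296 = 0.01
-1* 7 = -7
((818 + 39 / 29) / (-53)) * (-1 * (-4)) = -95044 / 1537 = -61.84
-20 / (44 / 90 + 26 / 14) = -6300 / 739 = -8.53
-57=-57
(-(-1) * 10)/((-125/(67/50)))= -67/625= -0.11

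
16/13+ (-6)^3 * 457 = -98710.77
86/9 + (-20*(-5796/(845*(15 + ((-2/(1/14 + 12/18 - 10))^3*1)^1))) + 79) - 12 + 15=45107347053416/447960224673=100.69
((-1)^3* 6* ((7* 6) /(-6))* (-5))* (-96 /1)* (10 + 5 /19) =3931200 /19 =206905.26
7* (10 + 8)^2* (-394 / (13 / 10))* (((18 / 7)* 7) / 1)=-160846560 / 13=-12372812.31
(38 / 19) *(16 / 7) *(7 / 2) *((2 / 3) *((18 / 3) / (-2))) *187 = -5984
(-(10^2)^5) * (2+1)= -30000000000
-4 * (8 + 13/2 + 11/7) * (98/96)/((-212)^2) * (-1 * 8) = 525/44944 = 0.01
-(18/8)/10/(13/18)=-81/260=-0.31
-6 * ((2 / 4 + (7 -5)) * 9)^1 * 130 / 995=-3510 / 199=-17.64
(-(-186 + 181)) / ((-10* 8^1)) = -1 / 16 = -0.06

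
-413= -413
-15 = -15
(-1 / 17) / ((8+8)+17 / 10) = -10 / 3009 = -0.00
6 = 6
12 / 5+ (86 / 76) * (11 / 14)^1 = 8749 / 2660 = 3.29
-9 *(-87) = 783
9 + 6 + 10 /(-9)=125 /9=13.89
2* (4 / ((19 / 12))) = 96 / 19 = 5.05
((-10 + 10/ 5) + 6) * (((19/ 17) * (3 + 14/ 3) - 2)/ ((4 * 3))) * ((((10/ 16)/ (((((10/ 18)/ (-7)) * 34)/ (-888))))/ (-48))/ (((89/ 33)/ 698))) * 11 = 10991997555/ 823072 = 13354.84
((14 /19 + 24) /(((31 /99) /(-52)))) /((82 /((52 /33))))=-1906320 /24149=-78.94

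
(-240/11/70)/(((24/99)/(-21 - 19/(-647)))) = 122112/4529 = 26.96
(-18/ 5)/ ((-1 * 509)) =18/ 2545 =0.01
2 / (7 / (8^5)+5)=65536 / 163847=0.40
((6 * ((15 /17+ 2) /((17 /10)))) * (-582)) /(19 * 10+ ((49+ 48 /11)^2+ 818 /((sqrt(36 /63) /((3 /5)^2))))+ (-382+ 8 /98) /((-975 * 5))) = -241247511413389523542500 /121742367878182829276153+ 11693264123581953412500 * sqrt(7) /121742367878182829276153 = -1.73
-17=-17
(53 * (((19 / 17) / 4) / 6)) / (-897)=-1007 / 365976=-0.00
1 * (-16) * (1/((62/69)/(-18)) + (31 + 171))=-90256/31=-2911.48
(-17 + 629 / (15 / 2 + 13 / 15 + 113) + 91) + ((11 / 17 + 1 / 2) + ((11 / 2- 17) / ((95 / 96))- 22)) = 549313789 / 11760430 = 46.71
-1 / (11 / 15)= -15 / 11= -1.36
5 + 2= 7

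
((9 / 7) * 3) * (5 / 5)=27 / 7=3.86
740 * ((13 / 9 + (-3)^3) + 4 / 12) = -167980 / 9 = -18664.44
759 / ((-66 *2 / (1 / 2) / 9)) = -207 / 8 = -25.88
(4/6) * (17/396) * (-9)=-0.26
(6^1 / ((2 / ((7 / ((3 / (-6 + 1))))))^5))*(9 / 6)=-60789.21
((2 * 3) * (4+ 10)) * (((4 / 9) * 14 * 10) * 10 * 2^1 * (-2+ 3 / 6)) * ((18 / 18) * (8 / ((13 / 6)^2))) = -45158400 / 169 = -267209.47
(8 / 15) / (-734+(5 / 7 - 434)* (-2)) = 0.00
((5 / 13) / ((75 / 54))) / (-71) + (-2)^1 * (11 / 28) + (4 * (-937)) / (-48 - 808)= 3.59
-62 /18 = -31 /9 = -3.44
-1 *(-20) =20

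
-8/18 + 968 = 967.56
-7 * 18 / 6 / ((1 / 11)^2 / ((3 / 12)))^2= -307461 / 16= -19216.31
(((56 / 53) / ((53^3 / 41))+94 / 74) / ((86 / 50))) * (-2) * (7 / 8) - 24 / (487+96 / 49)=-1.34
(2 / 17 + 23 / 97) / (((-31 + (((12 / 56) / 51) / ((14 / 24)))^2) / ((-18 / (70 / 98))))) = 601724214 / 2086520731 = 0.29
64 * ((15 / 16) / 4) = 15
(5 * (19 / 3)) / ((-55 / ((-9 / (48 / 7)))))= 133 / 176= 0.76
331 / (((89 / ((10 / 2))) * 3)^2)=8275 / 71289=0.12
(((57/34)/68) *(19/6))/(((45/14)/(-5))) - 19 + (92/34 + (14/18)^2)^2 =-8.16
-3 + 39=36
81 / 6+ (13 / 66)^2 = 13.54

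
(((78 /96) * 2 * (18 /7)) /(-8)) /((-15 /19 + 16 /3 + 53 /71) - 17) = 473499 /10615136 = 0.04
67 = 67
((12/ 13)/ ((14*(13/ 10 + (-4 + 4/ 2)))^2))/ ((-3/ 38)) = -0.12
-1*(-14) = 14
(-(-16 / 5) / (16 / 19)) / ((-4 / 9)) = -171 / 20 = -8.55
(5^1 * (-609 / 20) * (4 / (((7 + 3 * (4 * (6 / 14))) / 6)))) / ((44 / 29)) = -370881 / 1870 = -198.33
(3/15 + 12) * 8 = 488/5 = 97.60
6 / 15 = 2 / 5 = 0.40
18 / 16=9 / 8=1.12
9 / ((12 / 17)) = 12.75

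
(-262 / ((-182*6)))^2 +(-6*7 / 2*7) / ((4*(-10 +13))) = -12.19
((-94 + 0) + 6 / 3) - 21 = -113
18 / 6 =3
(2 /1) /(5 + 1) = 1 /3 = 0.33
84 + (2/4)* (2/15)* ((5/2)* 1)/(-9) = 4535/54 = 83.98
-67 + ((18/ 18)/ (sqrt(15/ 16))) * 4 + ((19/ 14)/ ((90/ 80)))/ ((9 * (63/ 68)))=-2388139/ 35721 + 16 * sqrt(15)/ 15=-62.72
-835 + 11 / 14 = -834.21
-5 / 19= -0.26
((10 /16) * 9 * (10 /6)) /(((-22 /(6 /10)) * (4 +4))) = -45 /1408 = -0.03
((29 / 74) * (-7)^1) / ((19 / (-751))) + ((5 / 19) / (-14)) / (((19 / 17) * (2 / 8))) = 20263669 / 186998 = 108.36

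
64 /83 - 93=-92.23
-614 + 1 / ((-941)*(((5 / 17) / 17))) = -2889159 / 4705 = -614.06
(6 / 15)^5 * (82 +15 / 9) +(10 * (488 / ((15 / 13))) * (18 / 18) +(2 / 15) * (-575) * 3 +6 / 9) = 37508032 / 9375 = 4000.86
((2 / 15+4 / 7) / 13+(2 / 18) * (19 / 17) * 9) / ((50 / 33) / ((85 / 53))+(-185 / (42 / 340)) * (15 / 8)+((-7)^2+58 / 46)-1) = -27519316 / 64763392915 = -0.00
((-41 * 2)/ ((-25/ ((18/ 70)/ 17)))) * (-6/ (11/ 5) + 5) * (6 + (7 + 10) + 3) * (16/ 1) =46.91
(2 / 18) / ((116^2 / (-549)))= -61 / 13456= -0.00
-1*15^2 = -225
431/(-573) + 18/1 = 9883/573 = 17.25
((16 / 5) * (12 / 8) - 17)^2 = 3721 / 25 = 148.84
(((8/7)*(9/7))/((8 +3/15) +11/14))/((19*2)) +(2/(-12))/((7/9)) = -5019/23902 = -0.21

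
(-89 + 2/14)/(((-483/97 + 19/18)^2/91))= -1896176952/3610477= -525.19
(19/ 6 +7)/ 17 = 61/ 102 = 0.60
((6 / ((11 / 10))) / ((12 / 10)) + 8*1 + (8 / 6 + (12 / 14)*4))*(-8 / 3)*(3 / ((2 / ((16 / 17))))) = -255872 / 3927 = -65.16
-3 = -3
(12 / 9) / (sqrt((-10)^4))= 1 / 75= 0.01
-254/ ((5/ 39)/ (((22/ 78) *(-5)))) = 2794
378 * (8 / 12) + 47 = 299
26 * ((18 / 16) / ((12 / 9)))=351 / 16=21.94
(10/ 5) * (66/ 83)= 132/ 83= 1.59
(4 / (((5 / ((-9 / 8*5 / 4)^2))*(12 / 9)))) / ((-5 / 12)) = -729 / 256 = -2.85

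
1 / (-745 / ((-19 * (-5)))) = -19 / 149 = -0.13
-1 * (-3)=3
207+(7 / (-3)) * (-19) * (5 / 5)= 754 / 3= 251.33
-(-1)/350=1/350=0.00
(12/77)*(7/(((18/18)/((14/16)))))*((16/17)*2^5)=5376/187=28.75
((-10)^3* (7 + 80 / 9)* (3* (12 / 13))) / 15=-8800 / 3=-2933.33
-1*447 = -447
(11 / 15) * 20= 44 / 3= 14.67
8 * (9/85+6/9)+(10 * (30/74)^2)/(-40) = 6.14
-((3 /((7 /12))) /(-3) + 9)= -51 /7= -7.29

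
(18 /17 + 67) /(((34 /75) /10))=433875 /289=1501.30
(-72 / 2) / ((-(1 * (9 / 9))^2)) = 36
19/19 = 1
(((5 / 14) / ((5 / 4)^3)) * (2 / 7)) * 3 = 192 / 1225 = 0.16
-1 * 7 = -7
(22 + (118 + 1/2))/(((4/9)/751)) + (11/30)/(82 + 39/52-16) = 7606612571/32040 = 237409.88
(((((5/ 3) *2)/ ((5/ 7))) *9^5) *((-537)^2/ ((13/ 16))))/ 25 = 1271416614048/ 325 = 3912051120.15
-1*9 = -9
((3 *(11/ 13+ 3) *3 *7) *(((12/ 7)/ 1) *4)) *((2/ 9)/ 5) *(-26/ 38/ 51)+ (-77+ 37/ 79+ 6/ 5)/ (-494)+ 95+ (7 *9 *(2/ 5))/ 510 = 781295778/ 8293025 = 94.21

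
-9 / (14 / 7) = -9 / 2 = -4.50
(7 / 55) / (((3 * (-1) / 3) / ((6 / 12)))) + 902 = 99213 / 110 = 901.94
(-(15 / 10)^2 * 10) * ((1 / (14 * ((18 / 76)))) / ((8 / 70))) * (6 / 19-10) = 575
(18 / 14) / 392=9 / 2744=0.00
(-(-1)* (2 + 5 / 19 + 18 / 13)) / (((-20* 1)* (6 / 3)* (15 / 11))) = -0.07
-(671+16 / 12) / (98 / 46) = -46391 / 147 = -315.59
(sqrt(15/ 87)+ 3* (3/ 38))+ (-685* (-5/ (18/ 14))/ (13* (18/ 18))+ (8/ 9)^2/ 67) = sqrt(145)/ 29+ 550029725/ 2680938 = 205.58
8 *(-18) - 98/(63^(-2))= -389106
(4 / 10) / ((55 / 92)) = 184 / 275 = 0.67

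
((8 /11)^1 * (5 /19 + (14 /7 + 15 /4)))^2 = 835396 /43681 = 19.12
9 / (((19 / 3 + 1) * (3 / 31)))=279 / 22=12.68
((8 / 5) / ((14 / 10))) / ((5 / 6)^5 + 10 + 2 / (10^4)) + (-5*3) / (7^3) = 0.07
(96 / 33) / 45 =32 / 495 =0.06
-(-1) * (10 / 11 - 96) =-1046 / 11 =-95.09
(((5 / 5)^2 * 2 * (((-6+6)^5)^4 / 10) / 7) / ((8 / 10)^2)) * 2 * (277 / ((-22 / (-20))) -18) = 0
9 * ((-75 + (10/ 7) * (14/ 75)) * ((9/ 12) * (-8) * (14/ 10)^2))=7909.78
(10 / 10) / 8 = 1 / 8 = 0.12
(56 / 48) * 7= 49 / 6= 8.17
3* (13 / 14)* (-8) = -156 / 7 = -22.29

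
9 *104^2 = 97344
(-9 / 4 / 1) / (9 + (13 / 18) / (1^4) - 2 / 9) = -9 / 38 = -0.24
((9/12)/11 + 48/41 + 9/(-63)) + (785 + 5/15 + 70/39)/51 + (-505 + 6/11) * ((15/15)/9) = -110293511/2790788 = -39.52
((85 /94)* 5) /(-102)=-25 /564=-0.04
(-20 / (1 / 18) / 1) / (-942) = 60 / 157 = 0.38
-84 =-84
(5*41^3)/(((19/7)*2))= 2412235/38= 63479.87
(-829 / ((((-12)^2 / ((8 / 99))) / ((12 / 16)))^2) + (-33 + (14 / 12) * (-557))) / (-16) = 3854851741 / 90326016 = 42.68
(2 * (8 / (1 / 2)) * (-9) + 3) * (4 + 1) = -1425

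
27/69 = 9/23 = 0.39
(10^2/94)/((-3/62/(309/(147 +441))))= -79825/6909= -11.55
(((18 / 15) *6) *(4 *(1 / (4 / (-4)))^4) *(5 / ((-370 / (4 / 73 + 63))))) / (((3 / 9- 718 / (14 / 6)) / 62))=431503632 / 87174775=4.95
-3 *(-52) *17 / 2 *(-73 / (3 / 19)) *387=-237251898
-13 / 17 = -0.76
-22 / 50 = -11 / 25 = -0.44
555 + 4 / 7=3889 / 7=555.57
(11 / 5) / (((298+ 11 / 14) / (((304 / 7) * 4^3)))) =428032 / 20915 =20.47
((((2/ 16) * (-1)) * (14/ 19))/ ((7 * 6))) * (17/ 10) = -0.00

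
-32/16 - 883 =-885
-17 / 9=-1.89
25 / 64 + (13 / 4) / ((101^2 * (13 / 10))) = 255185 / 652864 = 0.39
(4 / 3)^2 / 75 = 16 / 675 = 0.02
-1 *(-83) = 83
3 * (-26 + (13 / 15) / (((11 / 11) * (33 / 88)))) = -71.07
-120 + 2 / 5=-598 / 5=-119.60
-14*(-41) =574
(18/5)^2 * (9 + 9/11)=34992/275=127.24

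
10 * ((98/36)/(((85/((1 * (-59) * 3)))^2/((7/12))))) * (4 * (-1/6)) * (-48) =9551864/4335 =2203.43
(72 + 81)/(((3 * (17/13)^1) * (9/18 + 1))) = 26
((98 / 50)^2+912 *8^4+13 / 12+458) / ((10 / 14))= 196140783559 / 37500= 5230420.89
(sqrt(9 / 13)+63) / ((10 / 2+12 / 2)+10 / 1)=sqrt(13) / 91+3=3.04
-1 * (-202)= 202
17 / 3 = 5.67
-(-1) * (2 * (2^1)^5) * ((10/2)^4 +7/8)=40056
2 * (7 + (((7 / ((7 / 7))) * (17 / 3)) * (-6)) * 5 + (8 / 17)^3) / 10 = -5811567 / 24565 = -236.58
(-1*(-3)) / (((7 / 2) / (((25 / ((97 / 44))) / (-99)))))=-200 / 2037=-0.10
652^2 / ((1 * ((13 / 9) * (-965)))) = -3825936 / 12545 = -304.98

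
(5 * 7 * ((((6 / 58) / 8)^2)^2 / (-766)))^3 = -22785532875 / 10928036265758289345949675179156176896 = -0.00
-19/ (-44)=0.43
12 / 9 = 4 / 3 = 1.33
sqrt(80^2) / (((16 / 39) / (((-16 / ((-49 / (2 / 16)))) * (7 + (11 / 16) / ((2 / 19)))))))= 84435 / 784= 107.70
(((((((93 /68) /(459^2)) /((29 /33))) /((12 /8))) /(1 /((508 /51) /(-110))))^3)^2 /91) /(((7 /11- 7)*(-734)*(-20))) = -40962379224741551172299 /44280527343040635052564611515827927661014398844477582553423868750000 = -0.00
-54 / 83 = -0.65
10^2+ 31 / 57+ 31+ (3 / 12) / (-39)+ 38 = 167503 / 988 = 169.54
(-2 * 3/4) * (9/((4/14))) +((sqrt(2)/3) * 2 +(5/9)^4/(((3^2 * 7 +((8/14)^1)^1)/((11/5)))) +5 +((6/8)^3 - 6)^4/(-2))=-10312660136383337/19593405923328 +2 * sqrt(2)/3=-525.39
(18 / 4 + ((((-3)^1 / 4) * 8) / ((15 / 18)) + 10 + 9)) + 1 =17.30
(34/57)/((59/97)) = 3298/3363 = 0.98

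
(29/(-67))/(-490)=29/32830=0.00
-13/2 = -6.50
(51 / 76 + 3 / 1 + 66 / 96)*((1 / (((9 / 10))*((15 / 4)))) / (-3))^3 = -42400 / 10097379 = -0.00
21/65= 0.32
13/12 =1.08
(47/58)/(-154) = -47/8932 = -0.01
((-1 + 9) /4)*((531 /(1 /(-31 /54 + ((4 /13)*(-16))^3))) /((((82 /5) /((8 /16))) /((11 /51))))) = -2715088255 /3242772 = -837.27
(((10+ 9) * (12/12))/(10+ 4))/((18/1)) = 19/252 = 0.08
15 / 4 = 3.75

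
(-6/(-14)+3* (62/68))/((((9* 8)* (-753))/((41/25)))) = -41/428400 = -0.00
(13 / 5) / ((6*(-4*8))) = -13 / 960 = -0.01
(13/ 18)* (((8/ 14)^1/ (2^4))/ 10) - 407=-2051267/ 5040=-407.00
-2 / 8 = -1 / 4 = -0.25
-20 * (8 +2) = -200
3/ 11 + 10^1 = 113/ 11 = 10.27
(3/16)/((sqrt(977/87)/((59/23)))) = 177*sqrt(84999)/359536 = 0.14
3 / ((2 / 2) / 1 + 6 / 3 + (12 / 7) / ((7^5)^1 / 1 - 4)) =117621 / 117625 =1.00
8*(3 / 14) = 12 / 7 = 1.71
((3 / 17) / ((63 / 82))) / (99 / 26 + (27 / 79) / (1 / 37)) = 168428 / 12064815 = 0.01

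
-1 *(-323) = 323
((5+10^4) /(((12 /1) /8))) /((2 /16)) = 53360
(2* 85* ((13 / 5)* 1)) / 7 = 442 / 7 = 63.14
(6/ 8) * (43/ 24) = 43/ 32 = 1.34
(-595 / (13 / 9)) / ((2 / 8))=-21420 / 13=-1647.69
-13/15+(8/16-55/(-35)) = 253/210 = 1.20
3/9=1/3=0.33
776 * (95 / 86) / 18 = 18430 / 387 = 47.62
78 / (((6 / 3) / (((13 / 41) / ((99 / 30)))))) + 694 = 314684 / 451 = 697.75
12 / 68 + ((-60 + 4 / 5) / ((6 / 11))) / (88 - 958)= 33413 / 110925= 0.30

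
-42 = -42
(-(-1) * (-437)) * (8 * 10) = -34960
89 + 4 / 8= 179 / 2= 89.50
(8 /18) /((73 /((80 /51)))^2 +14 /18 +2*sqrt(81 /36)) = 25600 /124964161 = 0.00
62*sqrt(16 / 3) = 248*sqrt(3) / 3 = 143.18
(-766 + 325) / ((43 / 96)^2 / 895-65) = 3637509120 / 536138951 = 6.78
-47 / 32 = -1.47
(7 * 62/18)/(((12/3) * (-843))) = -217/30348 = -0.01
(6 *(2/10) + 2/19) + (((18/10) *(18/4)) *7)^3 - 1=182284.57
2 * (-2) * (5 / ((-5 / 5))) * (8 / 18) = 8.89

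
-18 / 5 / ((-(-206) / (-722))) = 6498 / 515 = 12.62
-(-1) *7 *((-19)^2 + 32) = 2751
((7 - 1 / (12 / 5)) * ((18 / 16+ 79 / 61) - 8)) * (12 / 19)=-215117 / 9272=-23.20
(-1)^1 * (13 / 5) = -13 / 5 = -2.60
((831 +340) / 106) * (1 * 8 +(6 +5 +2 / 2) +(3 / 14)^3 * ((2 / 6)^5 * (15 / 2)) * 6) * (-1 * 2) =-64270335 / 145432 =-441.93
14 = 14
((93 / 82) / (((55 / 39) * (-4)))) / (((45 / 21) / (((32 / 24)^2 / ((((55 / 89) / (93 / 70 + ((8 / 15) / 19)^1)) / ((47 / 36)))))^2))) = -206612612659810123 / 84821992165968750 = -2.44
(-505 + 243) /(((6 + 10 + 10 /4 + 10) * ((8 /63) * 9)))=-917 /114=-8.04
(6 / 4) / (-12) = -1 / 8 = -0.12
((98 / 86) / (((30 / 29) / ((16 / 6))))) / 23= 5684 / 44505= 0.13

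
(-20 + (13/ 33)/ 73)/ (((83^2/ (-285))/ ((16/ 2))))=36606920/ 5531867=6.62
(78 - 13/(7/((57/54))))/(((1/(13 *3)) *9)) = 124553/378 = 329.51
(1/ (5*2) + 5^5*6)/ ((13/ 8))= 750004/ 65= 11538.52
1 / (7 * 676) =1 / 4732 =0.00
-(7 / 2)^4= -2401 / 16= -150.06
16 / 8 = 2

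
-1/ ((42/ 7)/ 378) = -63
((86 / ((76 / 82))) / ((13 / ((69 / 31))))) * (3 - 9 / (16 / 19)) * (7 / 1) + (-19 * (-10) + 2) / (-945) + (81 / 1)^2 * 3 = 726591832367 / 38591280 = 18827.88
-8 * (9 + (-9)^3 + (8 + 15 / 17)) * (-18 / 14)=-124344 / 17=-7314.35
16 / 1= 16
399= 399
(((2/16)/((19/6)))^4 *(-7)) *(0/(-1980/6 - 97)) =0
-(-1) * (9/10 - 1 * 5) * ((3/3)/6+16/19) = -943/228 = -4.14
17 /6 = 2.83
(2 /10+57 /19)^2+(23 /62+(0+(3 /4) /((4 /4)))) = 35219 /3100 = 11.36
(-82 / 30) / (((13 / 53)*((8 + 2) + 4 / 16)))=-212 / 195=-1.09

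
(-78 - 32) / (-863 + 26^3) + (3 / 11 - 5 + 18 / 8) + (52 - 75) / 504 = -26041619 / 10295208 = -2.53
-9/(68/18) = -81/34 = -2.38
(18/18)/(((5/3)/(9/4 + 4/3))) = 43/20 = 2.15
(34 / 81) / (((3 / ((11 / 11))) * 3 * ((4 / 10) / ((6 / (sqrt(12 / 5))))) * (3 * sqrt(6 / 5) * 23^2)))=425 * sqrt(2) / 2313846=0.00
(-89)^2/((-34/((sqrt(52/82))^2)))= -102973/697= -147.74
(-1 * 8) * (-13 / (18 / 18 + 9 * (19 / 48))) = 1664 / 73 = 22.79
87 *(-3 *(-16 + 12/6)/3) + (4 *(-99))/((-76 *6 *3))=46295/38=1218.29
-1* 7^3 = -343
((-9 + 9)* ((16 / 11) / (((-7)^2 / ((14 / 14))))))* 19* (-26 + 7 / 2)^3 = 0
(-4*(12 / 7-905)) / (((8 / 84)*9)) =12646 / 3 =4215.33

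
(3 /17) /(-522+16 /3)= -9 /26350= -0.00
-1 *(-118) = 118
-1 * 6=-6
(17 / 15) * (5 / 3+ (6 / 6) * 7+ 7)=799 / 45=17.76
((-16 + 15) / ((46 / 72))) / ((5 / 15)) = -108 / 23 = -4.70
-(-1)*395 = 395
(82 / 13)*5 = 410 / 13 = 31.54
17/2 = 8.50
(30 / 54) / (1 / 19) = 10.56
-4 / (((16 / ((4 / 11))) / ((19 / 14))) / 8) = -76 / 77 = -0.99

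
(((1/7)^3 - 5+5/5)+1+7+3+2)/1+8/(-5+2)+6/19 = 130054/19551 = 6.65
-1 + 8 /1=7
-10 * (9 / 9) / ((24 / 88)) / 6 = -55 / 9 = -6.11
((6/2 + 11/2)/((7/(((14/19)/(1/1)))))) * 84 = 1428/19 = 75.16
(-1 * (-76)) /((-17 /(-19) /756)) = 1091664 /17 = 64215.53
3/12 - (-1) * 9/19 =55/76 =0.72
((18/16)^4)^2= 43046721/16777216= 2.57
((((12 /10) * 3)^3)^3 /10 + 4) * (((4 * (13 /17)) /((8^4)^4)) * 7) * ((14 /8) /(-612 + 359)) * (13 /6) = -205407529582801 /17733748166492160000000000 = -0.00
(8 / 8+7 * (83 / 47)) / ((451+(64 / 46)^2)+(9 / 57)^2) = 29982133 / 1016391967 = 0.03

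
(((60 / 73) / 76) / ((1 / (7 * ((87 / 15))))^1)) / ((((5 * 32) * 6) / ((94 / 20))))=9541 / 4438400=0.00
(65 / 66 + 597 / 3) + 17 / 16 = 106153 / 528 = 201.05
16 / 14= 8 / 7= 1.14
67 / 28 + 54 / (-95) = 4853 / 2660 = 1.82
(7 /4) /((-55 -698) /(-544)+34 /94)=6392 /6377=1.00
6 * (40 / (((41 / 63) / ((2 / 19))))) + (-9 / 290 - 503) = -464.21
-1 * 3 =-3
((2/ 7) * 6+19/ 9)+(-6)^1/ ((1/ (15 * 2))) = -11099/ 63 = -176.17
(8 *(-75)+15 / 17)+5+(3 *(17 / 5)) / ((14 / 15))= -138799 / 238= -583.19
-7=-7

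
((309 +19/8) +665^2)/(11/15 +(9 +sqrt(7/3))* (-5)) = -4407662295/427771 +1327609125* sqrt(21)/3422168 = -8526.01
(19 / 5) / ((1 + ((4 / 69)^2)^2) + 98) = 430675299 / 11220226175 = 0.04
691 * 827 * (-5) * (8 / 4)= -5714570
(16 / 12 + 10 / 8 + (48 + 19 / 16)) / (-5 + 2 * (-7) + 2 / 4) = -2485 / 888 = -2.80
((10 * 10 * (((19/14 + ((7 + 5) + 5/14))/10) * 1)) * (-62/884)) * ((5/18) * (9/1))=-37200/1547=-24.05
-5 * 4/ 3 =-20/ 3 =-6.67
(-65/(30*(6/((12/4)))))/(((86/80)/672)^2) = -782745600/1849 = -423334.56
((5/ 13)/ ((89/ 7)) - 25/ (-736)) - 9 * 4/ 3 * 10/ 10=-10163939/ 851552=-11.94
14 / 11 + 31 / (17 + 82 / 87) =51521 / 17171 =3.00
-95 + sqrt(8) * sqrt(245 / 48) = -95 + 7 * sqrt(30) / 6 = -88.61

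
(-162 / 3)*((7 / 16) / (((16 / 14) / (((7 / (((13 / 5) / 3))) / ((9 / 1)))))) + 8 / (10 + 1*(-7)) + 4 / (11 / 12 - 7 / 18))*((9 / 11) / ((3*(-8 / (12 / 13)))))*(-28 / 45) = -63274743 / 5651360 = -11.20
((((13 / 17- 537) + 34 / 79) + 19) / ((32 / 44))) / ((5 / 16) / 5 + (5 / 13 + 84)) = -198503734 / 23589795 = -8.41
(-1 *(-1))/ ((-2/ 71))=-71/ 2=-35.50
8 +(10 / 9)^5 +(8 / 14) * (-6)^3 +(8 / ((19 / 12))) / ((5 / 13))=-3950249176 / 39267585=-100.60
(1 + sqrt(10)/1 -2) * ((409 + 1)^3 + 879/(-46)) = -3170365121/46 + 3170365121 * sqrt(10)/46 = 149026297.30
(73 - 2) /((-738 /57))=-1349 /246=-5.48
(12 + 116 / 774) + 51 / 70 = 348877 / 27090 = 12.88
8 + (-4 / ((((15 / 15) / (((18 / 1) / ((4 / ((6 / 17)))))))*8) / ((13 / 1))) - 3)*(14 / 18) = -241 / 102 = -2.36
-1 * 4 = -4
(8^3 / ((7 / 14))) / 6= 512 / 3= 170.67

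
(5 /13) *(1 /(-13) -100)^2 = 8463005 /2197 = 3852.07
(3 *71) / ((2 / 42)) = 4473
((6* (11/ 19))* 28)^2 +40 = 3429544/ 361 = 9500.12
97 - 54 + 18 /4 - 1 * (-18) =131 /2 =65.50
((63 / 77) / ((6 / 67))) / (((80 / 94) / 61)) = 576267 / 880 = 654.85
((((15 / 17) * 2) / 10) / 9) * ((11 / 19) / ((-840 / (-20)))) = 11 / 40698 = 0.00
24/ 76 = 6/ 19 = 0.32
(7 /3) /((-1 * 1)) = -7 /3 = -2.33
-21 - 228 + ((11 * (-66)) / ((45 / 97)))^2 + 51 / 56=30854479931 / 12600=2448768.25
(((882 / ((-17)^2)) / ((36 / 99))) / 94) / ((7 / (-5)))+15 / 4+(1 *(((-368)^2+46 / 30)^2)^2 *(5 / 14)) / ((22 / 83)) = 19197339604292872241893807992469 / 42358585500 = 453210119688554572765.27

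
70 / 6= 11.67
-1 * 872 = -872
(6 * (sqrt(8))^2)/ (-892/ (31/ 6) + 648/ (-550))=-34100/ 123487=-0.28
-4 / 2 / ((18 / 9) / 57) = -57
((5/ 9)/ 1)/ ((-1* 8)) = -5/ 72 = -0.07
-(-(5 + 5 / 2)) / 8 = 15 / 16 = 0.94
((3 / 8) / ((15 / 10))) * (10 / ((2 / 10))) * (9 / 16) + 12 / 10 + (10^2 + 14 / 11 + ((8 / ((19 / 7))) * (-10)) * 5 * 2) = -6194187 / 33440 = -185.23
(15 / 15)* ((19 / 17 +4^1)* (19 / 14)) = 1653 / 238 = 6.95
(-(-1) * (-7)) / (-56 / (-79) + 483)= -79 / 5459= -0.01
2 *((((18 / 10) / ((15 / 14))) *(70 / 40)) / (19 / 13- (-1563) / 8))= 0.03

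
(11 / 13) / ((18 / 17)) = 187 / 234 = 0.80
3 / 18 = 0.17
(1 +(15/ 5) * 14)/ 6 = 43/ 6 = 7.17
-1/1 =-1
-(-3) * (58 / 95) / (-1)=-174 / 95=-1.83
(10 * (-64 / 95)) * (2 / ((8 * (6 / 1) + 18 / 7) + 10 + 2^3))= -56 / 285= -0.20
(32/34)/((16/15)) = 15/17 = 0.88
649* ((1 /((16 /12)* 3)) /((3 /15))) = 3245 /4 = 811.25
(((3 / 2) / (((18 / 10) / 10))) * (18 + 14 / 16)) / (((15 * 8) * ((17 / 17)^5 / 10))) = 3775 / 288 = 13.11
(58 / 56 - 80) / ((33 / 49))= -469 / 4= -117.25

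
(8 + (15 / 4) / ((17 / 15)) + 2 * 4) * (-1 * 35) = -45955 / 68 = -675.81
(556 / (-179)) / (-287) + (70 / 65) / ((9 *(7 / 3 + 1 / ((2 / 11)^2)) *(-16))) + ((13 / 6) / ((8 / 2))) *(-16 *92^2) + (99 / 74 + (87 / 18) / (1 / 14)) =-73285.65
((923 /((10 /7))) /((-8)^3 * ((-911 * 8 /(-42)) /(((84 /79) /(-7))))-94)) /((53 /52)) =5291559 /4881592295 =0.00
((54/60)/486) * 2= 1/270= 0.00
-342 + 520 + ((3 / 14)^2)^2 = 6838129 / 38416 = 178.00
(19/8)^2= 361/64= 5.64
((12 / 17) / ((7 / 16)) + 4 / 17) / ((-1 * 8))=-55 / 238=-0.23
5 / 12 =0.42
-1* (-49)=49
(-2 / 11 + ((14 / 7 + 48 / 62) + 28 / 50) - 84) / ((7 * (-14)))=344613 / 417725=0.82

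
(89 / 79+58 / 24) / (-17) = -3359 / 16116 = -0.21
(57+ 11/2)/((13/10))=625/13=48.08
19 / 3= 6.33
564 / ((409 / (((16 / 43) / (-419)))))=-9024 / 7368953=-0.00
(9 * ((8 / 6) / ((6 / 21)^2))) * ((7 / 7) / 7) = 21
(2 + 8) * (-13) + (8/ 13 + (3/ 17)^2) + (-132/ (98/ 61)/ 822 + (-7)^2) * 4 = 66.25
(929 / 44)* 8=1858 / 11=168.91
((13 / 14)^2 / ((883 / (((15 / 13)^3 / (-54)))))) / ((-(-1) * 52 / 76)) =-2375 / 58496984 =-0.00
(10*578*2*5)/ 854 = 28900/ 427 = 67.68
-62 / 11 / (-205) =62 / 2255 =0.03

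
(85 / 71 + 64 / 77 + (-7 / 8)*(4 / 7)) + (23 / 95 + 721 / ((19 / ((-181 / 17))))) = -402.26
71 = 71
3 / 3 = 1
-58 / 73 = -0.79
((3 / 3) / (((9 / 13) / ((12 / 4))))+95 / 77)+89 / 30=6571 / 770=8.53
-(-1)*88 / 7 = 88 / 7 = 12.57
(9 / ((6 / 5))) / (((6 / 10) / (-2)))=-25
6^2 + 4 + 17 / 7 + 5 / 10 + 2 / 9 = 5437 / 126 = 43.15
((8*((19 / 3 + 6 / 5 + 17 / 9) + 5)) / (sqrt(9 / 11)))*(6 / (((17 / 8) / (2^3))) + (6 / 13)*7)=3291728*sqrt(11) / 3315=3293.34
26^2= 676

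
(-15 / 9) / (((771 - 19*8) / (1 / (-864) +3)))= -12955 / 1604448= -0.01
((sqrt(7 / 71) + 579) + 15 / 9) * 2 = 2 * sqrt(497) / 71 + 3484 / 3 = 1161.96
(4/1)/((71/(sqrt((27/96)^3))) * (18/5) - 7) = 6300/660722927 + 1090560 * sqrt(2)/660722927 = 0.00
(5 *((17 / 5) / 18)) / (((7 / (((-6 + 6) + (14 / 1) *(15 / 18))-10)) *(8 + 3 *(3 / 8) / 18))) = 680 / 24381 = 0.03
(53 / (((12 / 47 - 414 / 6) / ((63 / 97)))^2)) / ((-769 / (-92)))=0.00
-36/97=-0.37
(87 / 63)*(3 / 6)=29 / 42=0.69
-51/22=-2.32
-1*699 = -699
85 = 85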